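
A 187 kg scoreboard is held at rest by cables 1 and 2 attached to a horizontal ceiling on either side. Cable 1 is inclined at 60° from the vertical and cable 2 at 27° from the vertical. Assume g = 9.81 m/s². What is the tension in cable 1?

T_1 ≈ 834 N

Angles from the horizontal: cable 1 is 90° − 60° = 30°, cable 2 is 90° − 27° = 63°.
Weight W = 187 × 9.81 = 1834 N acts straight down.
Horizontal: T_1 cos 30° = T_2 cos 63°  →  T_2 = 1.908 T_1.
Vertical: T_1 sin 30° + T_2 sin 63° = 1834.
Substituting the horizontal relation into the vertical equation gives 2.2 T_1 = 1834, so T_1 = 834 N.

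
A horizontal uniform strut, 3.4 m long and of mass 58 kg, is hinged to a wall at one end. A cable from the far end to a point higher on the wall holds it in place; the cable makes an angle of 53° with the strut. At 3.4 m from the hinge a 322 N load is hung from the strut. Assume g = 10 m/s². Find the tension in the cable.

T ≈ 766 N

Take torques about the hinge: T sin 53° · 3.4 = 58×10×1.7 + 322×3.4 = 2080.8 N·m.
So T = 2080.8 / (0.7986 × 3.4) = 766.31 N.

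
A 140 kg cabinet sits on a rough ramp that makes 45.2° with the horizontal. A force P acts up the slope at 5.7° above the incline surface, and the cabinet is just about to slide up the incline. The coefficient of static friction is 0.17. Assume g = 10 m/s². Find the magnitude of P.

P ≈ 1150 N

On the verge of sliding up the incline, friction equals μN and acts down the slope.
Perpendicular: N + P sin 5.7° = W cos 45.2° = 986.5 N.
Along incline: P cos 5.7° = W sin 45.2° + μN  with W sin 45.2° = 993.4 N.
Solving the pair for P and N: P = 1147 N, N = 872.5 N (and f = μN = 148.3 N).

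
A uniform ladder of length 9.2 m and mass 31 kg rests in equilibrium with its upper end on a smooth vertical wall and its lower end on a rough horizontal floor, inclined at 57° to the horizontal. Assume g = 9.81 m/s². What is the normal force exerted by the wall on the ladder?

N_wall ≈ 98.7 N

Torques about the foot: N_wall · 9.2 sin 57° = 31×9.81×4.6 cos 57° → N_wall = 98.746 N.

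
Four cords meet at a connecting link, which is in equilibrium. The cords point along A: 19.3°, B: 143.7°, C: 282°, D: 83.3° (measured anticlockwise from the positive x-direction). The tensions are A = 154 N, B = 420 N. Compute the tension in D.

Resolve: ΣF_x = 154 cos 19.3° + 420 cos 143.7° + T_C cos 282° + T_D cos 83.3° = 0.
        ΣF_y = 154 sin 19.3° + 420 sin 143.7° + T_C sin 282° + T_D sin 83.3° = 0.
The known terms sum to (-193.1, 299.5) N, so 0.2079 T_C + 0.1167 T_D = 193.1 and -0.9781 T_C + 0.9932 T_D = -299.5.
Solving simultaneously: T_C = 707.3 N, T_D = 395 N.

T_D ≈ 395 N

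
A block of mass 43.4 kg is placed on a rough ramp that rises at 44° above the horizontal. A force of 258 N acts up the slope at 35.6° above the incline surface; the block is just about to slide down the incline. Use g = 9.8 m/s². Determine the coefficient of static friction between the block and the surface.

On the verge of sliding down the incline, friction is at its maximum μN and acts up the slope.
Perpendicular to incline: N = W cos 44° − P sin 35.6° = 305.9 − 150.2 = 155.8 N.
Along incline: P cos 35.6° + μN = W sin 44° → μ = (W sin 44° − P cos 35.6°) / N = 0.55.

μ ≈ 0.550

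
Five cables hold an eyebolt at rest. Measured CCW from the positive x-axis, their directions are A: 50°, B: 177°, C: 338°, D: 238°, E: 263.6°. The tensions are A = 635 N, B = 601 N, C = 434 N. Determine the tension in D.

Resolve: ΣF_x = 635 cos 50° + 601 cos 177° + 434 cos 338° + T_D cos 238° + T_E cos 263.6° = 0.
        ΣF_y = 635 sin 50° + 601 sin 177° + 434 sin 338° + T_D sin 238° + T_E sin 263.6° = 0.
The known terms sum to (210.4, 355.3) N, so -0.5299 T_D − 0.1115 T_E = -210.4 and -0.8480 T_D − 0.9938 T_E = -355.3.
Solving simultaneously: T_D = 392.2 N, T_E = 22.83 N.

T_D ≈ 392 N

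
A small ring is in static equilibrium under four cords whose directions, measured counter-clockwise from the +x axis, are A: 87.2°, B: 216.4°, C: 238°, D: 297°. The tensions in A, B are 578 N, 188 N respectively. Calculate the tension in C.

T_C ≈ 119 N

Resolve: ΣF_x = 578 cos 87.2° + 188 cos 216.4° + T_C cos 238° + T_D cos 297° = 0.
        ΣF_y = 578 sin 87.2° + 188 sin 216.4° + T_C sin 238° + T_D sin 297° = 0.
The known terms sum to (-123.1, 465.7) N, so -0.5299 T_C + 0.4540 T_D = 123.1 and -0.8480 T_C − 0.8910 T_D = -465.7.
Solving simultaneously: T_C = 118.7 N, T_D = 409.7 N.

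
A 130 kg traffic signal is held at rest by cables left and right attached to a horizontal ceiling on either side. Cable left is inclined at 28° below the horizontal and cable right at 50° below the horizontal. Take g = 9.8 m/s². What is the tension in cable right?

T_right ≈ 1150 N

Weight W = 130 × 9.8 = 1274 N acts straight down.
Horizontal: T_left cos 28° = T_right cos 50°  →  T_left = 0.728 T_right.
Vertical: T_left sin 28° + T_right sin 50° = 1274.
Substituting the horizontal relation into the vertical equation gives 1.108 T_right = 1274, so T_right = 1150 N.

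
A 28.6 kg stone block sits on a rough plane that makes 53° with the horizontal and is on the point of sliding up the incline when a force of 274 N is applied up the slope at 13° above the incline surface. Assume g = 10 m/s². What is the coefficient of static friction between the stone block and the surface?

μ ≈ 0.349

On the verge of sliding up the incline, friction is at its maximum μN and acts down the slope.
Perpendicular to incline: N = W cos 53° − P sin 13° = 172.1 − 61.64 = 110.5 N.
Along incline: P cos 13° − μN = W sin 53° → μ = −(W sin 53° − P cos 13°) / N = 0.3491.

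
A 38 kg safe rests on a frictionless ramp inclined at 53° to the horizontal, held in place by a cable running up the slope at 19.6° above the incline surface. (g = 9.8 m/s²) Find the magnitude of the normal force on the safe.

Take axes along and perpendicular to the incline. Weight components: W sin 53° = 297.4 N down-slope, W cos 53° = 224.1 N into the surface.
Along incline: T cos 19.6° = W sin 53° → T = 315.7 N.
Perpendicular: N = W cos 53° − T sin 19.6° = 118.2 N.

N ≈ 118 N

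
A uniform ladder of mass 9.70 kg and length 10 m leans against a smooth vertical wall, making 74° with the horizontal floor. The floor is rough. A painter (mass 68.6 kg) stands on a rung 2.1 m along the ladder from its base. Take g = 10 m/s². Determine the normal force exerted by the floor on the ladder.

N_floor ≈ 783 N

ΣF_y = 0: N_floor = 9.70×10 + 68.6×10 = 783 N.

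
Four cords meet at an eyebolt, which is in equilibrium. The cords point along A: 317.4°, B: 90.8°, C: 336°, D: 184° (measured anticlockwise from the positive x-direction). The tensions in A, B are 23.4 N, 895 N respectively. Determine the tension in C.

Resolve: ΣF_x = 23.4 cos 317.4° + 895 cos 90.8° + T_C cos 336° + T_D cos 184° = 0.
        ΣF_y = 23.4 sin 317.4° + 895 sin 90.8° + T_C sin 336° + T_D sin 184° = 0.
The known terms sum to (4.729, 879.1) N, so 0.9135 T_C − 0.9976 T_D = -4.729 and -0.4067 T_C − 0.0698 T_D = -879.1.
Solving simultaneously: T_C = 1867 N, T_D = 1715 N.

T_C ≈ 1870 N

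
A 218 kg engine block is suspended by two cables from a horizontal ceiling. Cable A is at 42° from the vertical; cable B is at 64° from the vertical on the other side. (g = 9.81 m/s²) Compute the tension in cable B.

Angles from the horizontal: cable A is 90° − 42° = 48°, cable B is 90° − 64° = 26°.
Weight W = 218 × 9.81 = 2139 N acts straight down.
Horizontal: T_A cos 48° = T_B cos 26°  →  T_A = 1.343 T_B.
Vertical: T_A sin 48° + T_B sin 26° = 2139.
Substituting the horizontal relation into the vertical equation gives 1.437 T_B = 2139, so T_B = 1489 N.

T_B ≈ 1490 N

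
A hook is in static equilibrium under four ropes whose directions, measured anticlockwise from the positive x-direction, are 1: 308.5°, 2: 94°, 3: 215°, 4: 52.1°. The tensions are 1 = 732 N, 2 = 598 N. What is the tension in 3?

Resolve: ΣF_x = 732 cos 308.5° + 598 cos 94° + T_3 cos 215° + T_4 cos 52.1° = 0.
        ΣF_y = 732 sin 308.5° + 598 sin 94° + T_3 sin 215° + T_4 sin 52.1° = 0.
The known terms sum to (414, 23.67) N, so -0.8192 T_3 + 0.6143 T_4 = -414 and -0.5736 T_3 + 0.7891 T_4 = -23.67.
Solving simultaneously: T_3 = 1061 N, T_4 = 741.6 N.

T_3 ≈ 1060 N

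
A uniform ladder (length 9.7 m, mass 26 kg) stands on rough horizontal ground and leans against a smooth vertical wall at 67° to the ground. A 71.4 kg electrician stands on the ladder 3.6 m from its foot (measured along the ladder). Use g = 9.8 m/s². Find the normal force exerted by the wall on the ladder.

N_wall ≈ 164 N

Torques about the foot: N_wall · 9.7 sin 67° = 26×9.8×4.85 cos 67° + 71.4×9.8×3.6 cos 67° → N_wall = 164.31 N.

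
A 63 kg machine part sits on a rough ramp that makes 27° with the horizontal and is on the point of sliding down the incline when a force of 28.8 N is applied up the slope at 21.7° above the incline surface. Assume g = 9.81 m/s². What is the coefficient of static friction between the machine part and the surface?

μ ≈ 0.470

On the verge of sliding down the incline, friction is at its maximum μN and acts up the slope.
Perpendicular to incline: N = W cos 27° − P sin 21.7° = 550.7 − 10.65 = 540 N.
Along incline: P cos 21.7° + μN = W sin 27° → μ = (W sin 27° − P cos 21.7°) / N = 0.47.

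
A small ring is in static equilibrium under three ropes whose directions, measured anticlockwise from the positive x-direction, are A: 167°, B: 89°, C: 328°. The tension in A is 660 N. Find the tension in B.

T_B ≈ 251 N

Resolve: ΣF_x = 660 cos 167° + T_B cos 89° + T_C cos 328° = 0.
        ΣF_y = 660 sin 167° + T_B sin 89° + T_C sin 328° = 0.
The known terms sum to (-643.1, 148.5) N, so 0.0175 T_B + 0.8480 T_C = 643.1 and 0.9998 T_B − 0.5299 T_C = -148.5.
Solving simultaneously: T_B = 250.7 N, T_C = 753.2 N.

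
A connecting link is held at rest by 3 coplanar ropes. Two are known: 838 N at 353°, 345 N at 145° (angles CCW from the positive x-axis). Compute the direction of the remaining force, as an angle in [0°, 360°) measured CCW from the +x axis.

Sum the known components: ΣF_x = 549.1 N, ΣF_y = 95.76 N.
For equilibrium the remaining force must supply (−ΣF_x, −ΣF_y) = (-549.1, -95.76) N.
Magnitude = √((-549.1)² + (-95.76)²) = 557.4 N; direction = atan2(-95.76, -549.1) = 189.9°.

θ ≈ 190°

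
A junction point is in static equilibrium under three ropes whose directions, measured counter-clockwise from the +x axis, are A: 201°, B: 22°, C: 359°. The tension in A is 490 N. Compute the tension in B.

T_B ≈ 470 N

Resolve: ΣF_x = 490 cos 201° + T_B cos 22° + T_C cos 359° = 0.
        ΣF_y = 490 sin 201° + T_B sin 22° + T_C sin 359° = 0.
The known terms sum to (-457.5, -175.6) N, so 0.9272 T_B + 0.9998 T_C = 457.5 and 0.3746 T_B − 0.0175 T_C = 175.6.
Solving simultaneously: T_B = 469.8 N, T_C = 21.89 N.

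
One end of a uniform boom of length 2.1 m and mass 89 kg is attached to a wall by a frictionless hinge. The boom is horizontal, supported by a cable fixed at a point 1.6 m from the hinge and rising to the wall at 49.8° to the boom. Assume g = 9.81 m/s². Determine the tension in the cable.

Take torques about the hinge: T sin 49.8° · 1.6 = 89×9.81×1.05 = 916.74 N·m.
So T = 916.74 / (0.7638 × 1.6) = 750.15 N.

T ≈ 750 N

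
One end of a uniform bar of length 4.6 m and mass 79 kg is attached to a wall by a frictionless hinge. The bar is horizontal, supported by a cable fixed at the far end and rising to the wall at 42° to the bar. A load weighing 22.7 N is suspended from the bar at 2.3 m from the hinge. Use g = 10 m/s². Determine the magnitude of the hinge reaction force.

|H| ≈ 607 N

Take torques about the hinge: T sin 42° · 4.6 = 79×10×2.3 + 22.7×2.3 = 1869.2 N·m.
So T = 1869.2 / (0.6691 × 4.6) = 607.28 N.
ΣF_x = 0: H_x = T cos 42° = 451.3 N.
ΣF_y = 0: H_y = (79×10 + 22.7) − T sin 42° = 812.7 − 406.35 = 406.35 N.
|H| = √(H_x² + H_y²) = √((451.3)² + (406.35)²) = 607.28 N.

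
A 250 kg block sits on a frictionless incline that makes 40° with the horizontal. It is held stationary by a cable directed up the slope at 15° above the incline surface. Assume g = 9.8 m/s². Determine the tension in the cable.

Take axes along and perpendicular to the incline. Weight components: W sin 40° = 1575 N down-slope, W cos 40° = 1877 N into the surface.
Along incline: T cos 15° = W sin 40° → T = 1630 N.
Perpendicular: N = W cos 40° − T sin 15° = 1455 N.

T ≈ 1630 N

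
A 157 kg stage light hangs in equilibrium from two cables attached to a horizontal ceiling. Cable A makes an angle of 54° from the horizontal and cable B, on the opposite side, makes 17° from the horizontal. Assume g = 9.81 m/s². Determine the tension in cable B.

Weight W = 157 × 9.81 = 1540 N acts straight down.
Horizontal: T_A cos 54° = T_B cos 17°  →  T_A = 1.627 T_B.
Vertical: T_A sin 54° + T_B sin 17° = 1540.
Substituting the horizontal relation into the vertical equation gives 1.609 T_B = 1540, so T_B = 957.5 N.

T_B ≈ 957 N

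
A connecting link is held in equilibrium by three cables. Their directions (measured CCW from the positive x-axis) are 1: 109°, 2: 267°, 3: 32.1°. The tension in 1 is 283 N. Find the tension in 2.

Resolve: ΣF_x = 283 cos 109° + T_2 cos 267° + T_3 cos 32.1° = 0.
        ΣF_y = 283 sin 109° + T_2 sin 267° + T_3 sin 32.1° = 0.
The known terms sum to (-92.14, 267.6) N, so -0.0523 T_2 + 0.8471 T_3 = 92.14 and -0.9986 T_2 + 0.5314 T_3 = -267.6.
Solving simultaneously: T_2 = 336.9 N, T_3 = 129.6 N.

T_2 ≈ 337 N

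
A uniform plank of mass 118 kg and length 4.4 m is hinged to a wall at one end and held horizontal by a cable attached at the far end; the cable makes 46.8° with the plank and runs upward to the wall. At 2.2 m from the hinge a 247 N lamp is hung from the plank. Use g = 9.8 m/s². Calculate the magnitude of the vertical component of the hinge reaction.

Take torques about the hinge: T sin 46.8° · 4.4 = 118×9.8×2.2 + 247×2.2 = 3087.5 N·m.
So T = 3087.5 / (0.7290 × 4.4) = 962.59 N.
ΣF_y = 0: H_y = (118×9.8 + 247) − T sin 46.8° = 1403.4 − 701.7 = 701.7 N.

|H_y| ≈ 702 N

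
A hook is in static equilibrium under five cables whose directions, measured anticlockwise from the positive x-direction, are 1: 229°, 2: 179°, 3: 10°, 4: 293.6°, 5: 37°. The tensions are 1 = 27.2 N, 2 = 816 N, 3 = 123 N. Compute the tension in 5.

Resolve: ΣF_x = 27.2 cos 229° + 816 cos 179° + 123 cos 10° + T_4 cos 293.6° + T_5 cos 37° = 0.
        ΣF_y = 27.2 sin 229° + 816 sin 179° + 123 sin 10° + T_4 sin 293.6° + T_5 sin 37° = 0.
The known terms sum to (-712.6, 15.07) N, so 0.4003 T_4 + 0.7986 T_5 = 712.6 and -0.9164 T_4 + 0.6018 T_5 = -15.07.
Solving simultaneously: T_4 = 453.2 N, T_5 = 665.1 N.

T_5 ≈ 665 N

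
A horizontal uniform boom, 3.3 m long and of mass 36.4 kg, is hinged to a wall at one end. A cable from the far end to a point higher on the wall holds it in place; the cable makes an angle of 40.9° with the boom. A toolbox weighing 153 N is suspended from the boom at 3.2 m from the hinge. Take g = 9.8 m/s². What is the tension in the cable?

Take torques about the hinge: T sin 40.9° · 3.3 = 36.4×9.8×1.65 + 153×3.2 = 1078.2 N·m.
So T = 1078.2 / (0.6547 × 3.3) = 499.01 N.

T ≈ 499 N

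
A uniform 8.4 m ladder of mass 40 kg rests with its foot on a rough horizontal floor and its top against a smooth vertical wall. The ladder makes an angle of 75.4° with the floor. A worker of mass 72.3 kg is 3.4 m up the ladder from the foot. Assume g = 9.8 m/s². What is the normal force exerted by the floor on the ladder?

N_floor ≈ 1100 N

ΣF_y = 0: N_floor = 40×9.8 + 72.3×9.8 = 1100.5 N.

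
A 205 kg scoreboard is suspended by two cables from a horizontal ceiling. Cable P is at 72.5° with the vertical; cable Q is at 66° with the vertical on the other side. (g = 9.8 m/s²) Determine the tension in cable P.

T_P ≈ 2770 N

Angles from the horizontal: cable P is 90° − 72.5° = 17.5°, cable Q is 90° − 66° = 24°.
Weight W = 205 × 9.8 = 2009 N acts straight down.
Horizontal: T_P cos 17.5° = T_Q cos 24°  →  T_Q = 1.044 T_P.
Vertical: T_P sin 17.5° + T_Q sin 24° = 2009.
Substituting the horizontal relation into the vertical equation gives 0.7253 T_P = 2009, so T_P = 2770 N.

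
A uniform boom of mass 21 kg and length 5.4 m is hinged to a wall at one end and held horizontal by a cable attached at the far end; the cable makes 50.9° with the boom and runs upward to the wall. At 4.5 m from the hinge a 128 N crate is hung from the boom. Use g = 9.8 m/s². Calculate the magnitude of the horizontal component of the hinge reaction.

H_x ≈ 170 N

Take torques about the hinge: T sin 50.9° · 5.4 = 21×9.8×2.7 + 128×4.5 = 1131.7 N·m.
So T = 1131.7 / (0.7760 × 5.4) = 270.04 N.
ΣF_x = 0: H_x = T cos 50.9° = 170.31 N.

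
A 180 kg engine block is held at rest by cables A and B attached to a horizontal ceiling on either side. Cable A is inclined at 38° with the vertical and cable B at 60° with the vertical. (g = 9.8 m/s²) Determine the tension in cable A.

T_A ≈ 1540 N

Angles from the horizontal: cable A is 90° − 38° = 52°, cable B is 90° − 60° = 30°.
Weight W = 180 × 9.8 = 1764 N acts straight down.
Horizontal: T_A cos 52° = T_B cos 30°  →  T_B = 0.7109 T_A.
Vertical: T_A sin 52° + T_B sin 30° = 1764.
Substituting the horizontal relation into the vertical equation gives 1.143 T_A = 1764, so T_A = 1543 N.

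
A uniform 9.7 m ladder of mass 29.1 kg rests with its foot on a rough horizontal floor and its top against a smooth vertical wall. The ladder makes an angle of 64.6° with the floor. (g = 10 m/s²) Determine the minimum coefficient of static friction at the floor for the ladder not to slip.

ΣF_y = 0: N_floor = 29.1×10 = 291 N.
Torques about the foot: N_wall · 9.7 sin 64.6° = 29.1×10×4.85 cos 64.6° → N_wall = 69.088 N.
ΣF_x = 0: f_floor = N_wall = 69.088 N.
μ_min = f_floor / N_floor = 69.088 / 291 = 0.2374.

μ_min ≈ 0.237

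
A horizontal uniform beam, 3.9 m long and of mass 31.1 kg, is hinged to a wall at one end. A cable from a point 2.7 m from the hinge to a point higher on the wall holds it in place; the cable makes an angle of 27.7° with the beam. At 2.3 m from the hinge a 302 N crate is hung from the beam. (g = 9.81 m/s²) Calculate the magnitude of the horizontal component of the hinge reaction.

H_x ≈ 910 N

Take torques about the hinge: T sin 27.7° · 2.7 = 31.1×9.81×1.95 + 302×2.3 = 1289.5 N·m.
So T = 1289.5 / (0.4648 × 2.7) = 1027.5 N.
ΣF_x = 0: H_x = T cos 27.7° = 909.7 N.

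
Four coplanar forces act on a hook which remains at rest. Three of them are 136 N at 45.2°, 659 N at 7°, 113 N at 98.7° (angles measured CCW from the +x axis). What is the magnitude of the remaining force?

F ≈ 788 N

Sum the known components: ΣF_x = 732.8 N, ΣF_y = 288.5 N.
For equilibrium the remaining force must supply (−ΣF_x, −ΣF_y) = (-732.8, -288.5) N.
Magnitude = √((-732.8)² + (-288.5)²) = 787.6 N; direction = atan2(-288.5, -732.8) = 201.5°.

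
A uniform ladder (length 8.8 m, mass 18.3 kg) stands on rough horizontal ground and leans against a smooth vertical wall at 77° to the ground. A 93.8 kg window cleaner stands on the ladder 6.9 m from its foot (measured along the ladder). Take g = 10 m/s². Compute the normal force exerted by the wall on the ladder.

N_wall ≈ 191 N

Torques about the foot: N_wall · 8.8 sin 77° = 18.3×10×4.4 cos 77° + 93.8×10×6.9 cos 77° → N_wall = 190.92 N.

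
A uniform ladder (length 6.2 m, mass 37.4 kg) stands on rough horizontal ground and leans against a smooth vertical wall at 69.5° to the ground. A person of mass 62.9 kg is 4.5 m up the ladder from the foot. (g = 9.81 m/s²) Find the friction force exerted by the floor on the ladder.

Torques about the foot: N_wall · 6.2 sin 69.5° = 37.4×9.81×3.1 cos 69.5° + 62.9×9.81×4.5 cos 69.5° → N_wall = 236.04 N.
ΣF_x = 0: f_floor = N_wall = 236.04 N.

f ≈ 236 N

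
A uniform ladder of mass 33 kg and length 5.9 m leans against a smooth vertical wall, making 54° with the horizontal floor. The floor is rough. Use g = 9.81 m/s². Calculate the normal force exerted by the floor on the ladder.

ΣF_y = 0: N_floor = 33×9.81 = 323.73 N.

N_floor ≈ 324 N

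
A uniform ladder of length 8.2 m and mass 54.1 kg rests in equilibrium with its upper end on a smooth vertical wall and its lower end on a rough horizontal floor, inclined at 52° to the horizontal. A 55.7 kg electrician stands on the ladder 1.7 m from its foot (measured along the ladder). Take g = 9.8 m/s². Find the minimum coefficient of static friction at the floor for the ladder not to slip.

ΣF_y = 0: N_floor = 54.1×9.8 + 55.7×9.8 = 1076 N.
Torques about the foot: N_wall · 8.2 sin 52° = 54.1×9.8×4.1 cos 52° + 55.7×9.8×1.7 cos 52° → N_wall = 295.53 N.
ΣF_x = 0: f_floor = N_wall = 295.53 N.
μ_min = f_floor / N_floor = 295.53 / 1076 = 0.2746.

μ_min ≈ 0.275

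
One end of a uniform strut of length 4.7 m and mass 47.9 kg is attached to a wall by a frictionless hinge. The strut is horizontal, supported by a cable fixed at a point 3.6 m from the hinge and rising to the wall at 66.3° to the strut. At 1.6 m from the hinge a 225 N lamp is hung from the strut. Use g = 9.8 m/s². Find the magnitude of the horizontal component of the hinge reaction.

Take torques about the hinge: T sin 66.3° · 3.6 = 47.9×9.8×2.35 + 225×1.6 = 1463.1 N·m.
So T = 1463.1 / (0.9157 × 3.6) = 443.86 N.
ΣF_x = 0: H_x = T cos 66.3° = 178.41 N.

H_x ≈ 178 N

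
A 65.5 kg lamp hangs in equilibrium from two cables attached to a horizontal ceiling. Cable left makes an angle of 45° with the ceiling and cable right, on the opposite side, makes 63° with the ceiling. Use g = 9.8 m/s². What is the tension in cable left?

Weight W = 65.5 × 9.8 = 641.9 N acts straight down.
Horizontal: T_left cos 45° = T_right cos 63°  →  T_right = 1.558 T_left.
Vertical: T_left sin 45° + T_right sin 63° = 641.9.
Substituting the horizontal relation into the vertical equation gives 2.095 T_left = 641.9, so T_left = 306.4 N.

T_left ≈ 306 N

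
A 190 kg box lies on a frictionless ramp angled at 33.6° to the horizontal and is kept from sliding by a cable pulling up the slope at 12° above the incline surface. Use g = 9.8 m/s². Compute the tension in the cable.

Take axes along and perpendicular to the incline. Weight components: W sin 33.6° = 1030 N down-slope, W cos 33.6° = 1551 N into the surface.
Along incline: T cos 12° = W sin 33.6° → T = 1053 N.
Perpendicular: N = W cos 33.6° − T sin 12° = 1332 N.

T ≈ 1050 N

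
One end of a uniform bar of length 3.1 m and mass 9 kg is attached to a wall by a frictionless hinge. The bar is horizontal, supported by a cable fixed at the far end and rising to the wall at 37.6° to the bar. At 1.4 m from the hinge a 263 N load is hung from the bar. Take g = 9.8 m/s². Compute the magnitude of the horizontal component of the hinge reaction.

Take torques about the hinge: T sin 37.6° · 3.1 = 9×9.8×1.55 + 263×1.4 = 504.91 N·m.
So T = 504.91 / (0.6101 × 3.1) = 266.94 N.
ΣF_x = 0: H_x = T cos 37.6° = 211.5 N.

H_x ≈ 211 N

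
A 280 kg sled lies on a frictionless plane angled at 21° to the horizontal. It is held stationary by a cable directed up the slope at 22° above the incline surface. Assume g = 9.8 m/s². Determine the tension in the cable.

Take axes along and perpendicular to the incline. Weight components: W sin 21° = 983.4 N down-slope, W cos 21° = 2562 N into the surface.
Along incline: T cos 22° = W sin 21° → T = 1061 N.
Perpendicular: N = W cos 21° − T sin 22° = 2164 N.

T ≈ 1060 N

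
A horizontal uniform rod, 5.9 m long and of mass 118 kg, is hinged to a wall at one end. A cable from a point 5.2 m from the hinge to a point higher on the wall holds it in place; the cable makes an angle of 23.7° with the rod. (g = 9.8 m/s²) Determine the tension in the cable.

Take torques about the hinge: T sin 23.7° · 5.2 = 118×9.8×2.95 = 3411.4 N·m.
So T = 3411.4 / (0.4019 × 5.2) = 1632.1 N.

T ≈ 1630 N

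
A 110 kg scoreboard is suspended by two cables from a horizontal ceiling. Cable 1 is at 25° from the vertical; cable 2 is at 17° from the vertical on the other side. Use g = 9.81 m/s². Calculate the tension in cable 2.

Angles from the horizontal: cable 1 is 90° − 25° = 65°, cable 2 is 90° − 17° = 73°.
Weight W = 110 × 9.81 = 1079 N acts straight down.
Horizontal: T_1 cos 65° = T_2 cos 73°  →  T_1 = 0.6918 T_2.
Vertical: T_1 sin 65° + T_2 sin 73° = 1079.
Substituting the horizontal relation into the vertical equation gives 1.583 T_2 = 1079, so T_2 = 681.6 N.

T_2 ≈ 682 N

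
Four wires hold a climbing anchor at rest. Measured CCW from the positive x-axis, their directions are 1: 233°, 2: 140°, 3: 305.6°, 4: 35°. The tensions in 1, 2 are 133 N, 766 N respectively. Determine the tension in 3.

T_3 ≈ 699 N

Resolve: ΣF_x = 133 cos 233° + 766 cos 140° + T_3 cos 305.6° + T_4 cos 35° = 0.
        ΣF_y = 133 sin 233° + 766 sin 140° + T_3 sin 305.6° + T_4 sin 35° = 0.
The known terms sum to (-666.8, 386.2) N, so 0.5821 T_3 + 0.8192 T_4 = 666.8 and -0.8131 T_3 + 0.5736 T_4 = -386.2.
Solving simultaneously: T_3 = 698.8 N, T_4 = 317.4 N.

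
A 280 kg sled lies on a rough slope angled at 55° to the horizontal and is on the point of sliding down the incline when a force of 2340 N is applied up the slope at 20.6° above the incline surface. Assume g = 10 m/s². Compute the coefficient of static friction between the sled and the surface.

On the verge of sliding down the incline, friction is at its maximum μN and acts up the slope.
Perpendicular to incline: N = W cos 55° − P sin 20.6° = 1606 − 823.3 = 782.7 N.
Along incline: P cos 20.6° + μN = W sin 55° → μ = (W sin 55° − P cos 20.6°) / N = 0.1319.

μ ≈ 0.132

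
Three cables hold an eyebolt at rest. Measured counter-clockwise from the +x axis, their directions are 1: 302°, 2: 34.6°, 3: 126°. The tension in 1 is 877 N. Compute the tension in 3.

Resolve: ΣF_x = 877 cos 302° + T_2 cos 34.6° + T_3 cos 126° = 0.
        ΣF_y = 877 sin 302° + T_2 sin 34.6° + T_3 sin 126° = 0.
The known terms sum to (464.7, -743.7) N, so 0.8231 T_2 − 0.5878 T_3 = -464.7 and 0.5678 T_2 + 0.8090 T_3 = 743.7.
Solving simultaneously: T_2 = 61.19 N, T_3 = 876.4 N.

T_3 ≈ 876 N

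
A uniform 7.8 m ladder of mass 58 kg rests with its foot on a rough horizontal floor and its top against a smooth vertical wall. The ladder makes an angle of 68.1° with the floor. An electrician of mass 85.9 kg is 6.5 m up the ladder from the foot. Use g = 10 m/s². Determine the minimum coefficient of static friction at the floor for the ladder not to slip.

μ_min ≈ 0.281

ΣF_y = 0: N_floor = 58×10 + 85.9×10 = 1439 N.
Torques about the foot: N_wall · 7.8 sin 68.1° = 58×10×3.9 cos 68.1° + 85.9×10×6.5 cos 68.1° → N_wall = 404.34 N.
ΣF_x = 0: f_floor = N_wall = 404.34 N.
μ_min = f_floor / N_floor = 404.34 / 1439 = 0.281.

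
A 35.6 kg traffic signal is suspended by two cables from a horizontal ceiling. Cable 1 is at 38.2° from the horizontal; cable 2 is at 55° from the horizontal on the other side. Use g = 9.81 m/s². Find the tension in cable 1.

Weight W = 35.6 × 9.81 = 349.2 N acts straight down.
Horizontal: T_1 cos 38.2° = T_2 cos 55°  →  T_2 = 1.37 T_1.
Vertical: T_1 sin 38.2° + T_2 sin 55° = 349.2.
Substituting the horizontal relation into the vertical equation gives 1.741 T_1 = 349.2, so T_1 = 200.6 N.

T_1 ≈ 201 N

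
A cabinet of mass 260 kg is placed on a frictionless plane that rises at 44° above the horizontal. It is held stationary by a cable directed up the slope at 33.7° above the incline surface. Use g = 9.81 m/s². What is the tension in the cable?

T ≈ 2130 N

Take axes along and perpendicular to the incline. Weight components: W sin 44° = 1772 N down-slope, W cos 44° = 1835 N into the surface.
Along incline: T cos 33.7° = W sin 44° → T = 2130 N.
Perpendicular: N = W cos 44° − T sin 33.7° = 653.1 N.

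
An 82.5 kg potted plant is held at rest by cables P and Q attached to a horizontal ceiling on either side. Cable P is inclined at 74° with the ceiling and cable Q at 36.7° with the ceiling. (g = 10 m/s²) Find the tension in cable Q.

Weight W = 82.5 × 10 = 825 N acts straight down.
Horizontal: T_P cos 74° = T_Q cos 36.7°  →  T_P = 2.909 T_Q.
Vertical: T_P sin 74° + T_Q sin 36.7° = 825.
Substituting the horizontal relation into the vertical equation gives 3.394 T_Q = 825, so T_Q = 243.1 N.

T_Q ≈ 243 N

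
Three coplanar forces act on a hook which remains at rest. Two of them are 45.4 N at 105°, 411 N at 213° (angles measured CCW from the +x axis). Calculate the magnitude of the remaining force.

Sum the known components: ΣF_x = -356.4 N, ΣF_y = -180 N.
For equilibrium the remaining force must supply (−ΣF_x, −ΣF_y) = (356.4, 180) N.
Magnitude = √((356.4)² + (180)²) = 399.3 N; direction = atan2(180, 356.4) = 26.8°.

F ≈ 399 N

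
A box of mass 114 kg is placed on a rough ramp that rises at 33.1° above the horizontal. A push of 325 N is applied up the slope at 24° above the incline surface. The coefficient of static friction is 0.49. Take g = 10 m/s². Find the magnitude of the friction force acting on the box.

f ≈ 326 N

Axes along / perpendicular to the incline. W sin 33.1° = 622.6 N down-slope; W cos 33.1° = 955 N into the surface.
Perpendicular: N = W cos 33.1° − P sin 24° = 955 − 132.2 = 822.8 N.
Along incline: P cos 24° + f = W sin 33.1° (friction acts up-slope) → f = 622.6 − 296.9 = 325.7 N.
|f| = 325.7 N ≤ μN = 403.2 N, so the box is indeed static.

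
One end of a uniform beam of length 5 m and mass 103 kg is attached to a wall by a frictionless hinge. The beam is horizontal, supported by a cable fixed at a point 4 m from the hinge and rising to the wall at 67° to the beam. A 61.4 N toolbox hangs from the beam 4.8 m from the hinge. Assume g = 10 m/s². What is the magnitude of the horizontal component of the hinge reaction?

H_x ≈ 305 N

Take torques about the hinge: T sin 67° · 4 = 103×10×2.5 + 61.4×4.8 = 2869.7 N·m.
So T = 2869.7 / (0.9205 × 4) = 779.39 N.
ΣF_x = 0: H_x = T cos 67° = 304.53 N.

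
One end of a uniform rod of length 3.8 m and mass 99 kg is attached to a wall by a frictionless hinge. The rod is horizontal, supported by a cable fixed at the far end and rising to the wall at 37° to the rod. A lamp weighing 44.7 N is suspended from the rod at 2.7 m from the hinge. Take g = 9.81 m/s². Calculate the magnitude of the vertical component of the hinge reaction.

|H_y| ≈ 499 N

Take torques about the hinge: T sin 37° · 3.8 = 99×9.81×1.9 + 44.7×2.7 = 1966 N·m.
So T = 1966 / (0.6018 × 3.8) = 859.66 N.
ΣF_y = 0: H_y = (99×9.81 + 44.7) − T sin 37° = 1015.9 − 517.36 = 498.53 N.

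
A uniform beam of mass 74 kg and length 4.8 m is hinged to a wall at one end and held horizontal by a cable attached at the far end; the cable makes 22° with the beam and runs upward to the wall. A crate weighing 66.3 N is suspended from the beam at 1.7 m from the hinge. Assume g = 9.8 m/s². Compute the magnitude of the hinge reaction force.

Take torques about the hinge: T sin 22° · 4.8 = 74×9.8×2.4 + 66.3×1.7 = 1853.2 N·m.
So T = 1853.2 / (0.3746 × 4.8) = 1030.6 N.
ΣF_x = 0: H_x = T cos 22° = 955.58 N.
ΣF_y = 0: H_y = (74×9.8 + 66.3) − T sin 22° = 791.5 − 386.08 = 405.42 N.
|H| = √(H_x² + H_y²) = √((955.58)² + (405.42)²) = 1038 N.

|H| ≈ 1040 N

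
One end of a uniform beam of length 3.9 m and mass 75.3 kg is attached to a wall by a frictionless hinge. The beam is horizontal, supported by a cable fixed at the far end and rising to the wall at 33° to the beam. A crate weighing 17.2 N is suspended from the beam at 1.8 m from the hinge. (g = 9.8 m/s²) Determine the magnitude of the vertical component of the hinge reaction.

|H_y| ≈ 378 N

Take torques about the hinge: T sin 33° · 3.9 = 75.3×9.8×1.95 + 17.2×1.8 = 1469.9 N·m.
So T = 1469.9 / (0.5446 × 3.9) = 692.03 N.
ΣF_y = 0: H_y = (75.3×9.8 + 17.2) − T sin 33° = 755.14 − 376.91 = 378.23 N.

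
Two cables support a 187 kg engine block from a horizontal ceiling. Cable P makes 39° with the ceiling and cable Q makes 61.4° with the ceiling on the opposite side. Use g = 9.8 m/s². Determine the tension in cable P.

Weight W = 187 × 9.8 = 1833 N acts straight down.
Horizontal: T_P cos 39° = T_Q cos 61.4°  →  T_Q = 1.623 T_P.
Vertical: T_P sin 39° + T_Q sin 61.4° = 1833.
Substituting the horizontal relation into the vertical equation gives 2.055 T_P = 1833, so T_P = 891.9 N.

T_P ≈ 892 N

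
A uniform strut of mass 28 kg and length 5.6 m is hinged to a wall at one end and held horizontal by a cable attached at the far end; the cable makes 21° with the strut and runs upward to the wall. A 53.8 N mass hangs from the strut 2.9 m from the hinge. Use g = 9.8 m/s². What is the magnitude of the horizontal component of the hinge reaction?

H_x ≈ 430 N

Take torques about the hinge: T sin 21° · 5.6 = 28×9.8×2.8 + 53.8×2.9 = 924.34 N·m.
So T = 924.34 / (0.3584 × 5.6) = 460.59 N.
ΣF_x = 0: H_x = T cos 21° = 430 N.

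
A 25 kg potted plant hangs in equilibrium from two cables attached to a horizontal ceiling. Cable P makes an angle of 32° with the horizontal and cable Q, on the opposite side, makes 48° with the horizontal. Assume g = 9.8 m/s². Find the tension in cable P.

T_P ≈ 166 N

Weight W = 25 × 9.8 = 245 N acts straight down.
Horizontal: T_P cos 32° = T_Q cos 48°  →  T_Q = 1.267 T_P.
Vertical: T_P sin 32° + T_Q sin 48° = 245.
Substituting the horizontal relation into the vertical equation gives 1.472 T_P = 245, so T_P = 166.5 N.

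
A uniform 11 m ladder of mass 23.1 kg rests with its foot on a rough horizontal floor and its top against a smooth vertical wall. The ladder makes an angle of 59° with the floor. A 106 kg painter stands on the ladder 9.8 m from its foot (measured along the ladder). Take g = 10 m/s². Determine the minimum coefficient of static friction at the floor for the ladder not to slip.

ΣF_y = 0: N_floor = 23.1×10 + 106×10 = 1291 N.
Torques about the foot: N_wall · 11 sin 59° = 23.1×10×5.5 cos 59° + 106×10×9.8 cos 59° → N_wall = 636.83 N.
ΣF_x = 0: f_floor = N_wall = 636.83 N.
μ_min = f_floor / N_floor = 636.83 / 1291 = 0.4933.

μ_min ≈ 0.493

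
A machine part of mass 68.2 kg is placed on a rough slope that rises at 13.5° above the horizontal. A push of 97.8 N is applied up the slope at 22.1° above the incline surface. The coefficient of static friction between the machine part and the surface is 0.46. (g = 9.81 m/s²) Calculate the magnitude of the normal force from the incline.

N ≈ 614 N

Axes along / perpendicular to the incline. W sin 13.5° = 156.2 N down-slope; W cos 13.5° = 650.6 N into the surface.
Perpendicular: N = W cos 13.5° − P sin 22.1° = 650.6 − 36.79 = 613.8 N.
Along incline: P cos 22.1° + f = W sin 13.5° (friction acts up-slope) → f = 156.2 − 90.61 = 65.57 N.
|f| = 65.57 N ≤ μN = 282.3 N, so the machine part is indeed static.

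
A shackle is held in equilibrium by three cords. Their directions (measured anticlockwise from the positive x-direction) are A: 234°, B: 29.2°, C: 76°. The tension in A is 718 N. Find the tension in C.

T_C ≈ 413 N

Resolve: ΣF_x = 718 cos 234° + T_B cos 29.2° + T_C cos 76° = 0.
        ΣF_y = 718 sin 234° + T_B sin 29.2° + T_C sin 76° = 0.
The known terms sum to (-422, -580.9) N, so 0.8729 T_B + 0.2419 T_C = 422 and 0.4879 T_B + 0.9703 T_C = 580.9.
Solving simultaneously: T_B = 369 N, T_C = 413.1 N.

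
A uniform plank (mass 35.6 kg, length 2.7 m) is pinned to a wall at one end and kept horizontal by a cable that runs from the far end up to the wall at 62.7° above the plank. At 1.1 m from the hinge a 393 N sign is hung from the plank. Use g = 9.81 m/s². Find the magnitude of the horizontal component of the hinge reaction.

H_x ≈ 173 N

Take torques about the hinge: T sin 62.7° · 2.7 = 35.6×9.81×1.35 + 393×1.1 = 903.77 N·m.
So T = 903.77 / (0.8886 × 2.7) = 376.69 N.
ΣF_x = 0: H_x = T cos 62.7° = 172.77 N.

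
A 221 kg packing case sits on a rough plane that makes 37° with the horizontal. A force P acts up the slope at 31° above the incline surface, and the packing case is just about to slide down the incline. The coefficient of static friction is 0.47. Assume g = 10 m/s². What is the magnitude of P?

P ≈ 814 N

On the verge of sliding down the incline, friction equals μN and acts up the slope.
Perpendicular: N + P sin 31° = W cos 37° = 1765 N.
Along incline: P cos 31° + μN = W sin 37° with W sin 37° = 1330 N.
Solving the pair for P and N: P = 813.6 N, N = 1346 N (and f = μN = 632.6 N).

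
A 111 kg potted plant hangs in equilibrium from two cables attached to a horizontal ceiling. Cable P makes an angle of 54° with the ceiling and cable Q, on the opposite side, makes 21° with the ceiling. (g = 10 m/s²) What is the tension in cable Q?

Weight W = 111 × 10 = 1110 N acts straight down.
Horizontal: T_P cos 54° = T_Q cos 21°  →  T_P = 1.588 T_Q.
Vertical: T_P sin 54° + T_Q sin 21° = 1110.
Substituting the horizontal relation into the vertical equation gives 1.643 T_Q = 1110, so T_Q = 675.5 N.

T_Q ≈ 675 N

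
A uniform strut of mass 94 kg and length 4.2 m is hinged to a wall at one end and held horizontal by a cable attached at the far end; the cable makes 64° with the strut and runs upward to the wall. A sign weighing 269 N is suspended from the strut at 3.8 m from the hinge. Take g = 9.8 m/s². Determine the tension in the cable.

T ≈ 783 N

Take torques about the hinge: T sin 64° · 4.2 = 94×9.8×2.1 + 269×3.8 = 2956.7 N·m.
So T = 2956.7 / (0.8988 × 4.2) = 783.25 N.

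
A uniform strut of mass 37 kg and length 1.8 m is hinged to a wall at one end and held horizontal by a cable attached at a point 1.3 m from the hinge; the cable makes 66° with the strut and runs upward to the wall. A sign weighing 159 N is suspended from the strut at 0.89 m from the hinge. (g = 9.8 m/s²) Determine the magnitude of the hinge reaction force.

|H| ≈ 228 N

Take torques about the hinge: T sin 66° · 1.3 = 37×9.8×0.9 + 159×0.89 = 467.85 N·m.
So T = 467.85 / (0.9135 × 1.3) = 393.94 N.
ΣF_x = 0: H_x = T cos 66° = 160.23 N.
ΣF_y = 0: H_y = (37×9.8 + 159) − T sin 66° = 521.6 − 359.88 = 161.72 N.
|H| = √(H_x² + H_y²) = √((160.23)² + (161.72)²) = 227.65 N.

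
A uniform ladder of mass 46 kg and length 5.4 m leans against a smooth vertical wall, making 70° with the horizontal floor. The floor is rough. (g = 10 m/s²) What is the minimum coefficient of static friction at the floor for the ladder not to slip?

μ_min ≈ 0.182

ΣF_y = 0: N_floor = 46×10 = 460 N.
Torques about the foot: N_wall · 5.4 sin 70° = 46×10×2.7 cos 70° → N_wall = 83.713 N.
ΣF_x = 0: f_floor = N_wall = 83.713 N.
μ_min = f_floor / N_floor = 83.713 / 460 = 0.182.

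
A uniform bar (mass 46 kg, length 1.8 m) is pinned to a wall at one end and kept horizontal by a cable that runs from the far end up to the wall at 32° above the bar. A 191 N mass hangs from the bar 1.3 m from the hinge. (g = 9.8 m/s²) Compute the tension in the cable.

Take torques about the hinge: T sin 32° · 1.8 = 46×9.8×0.9 + 191×1.3 = 654.02 N·m.
So T = 654.02 / (0.5299 × 1.8) = 685.66 N.

T ≈ 686 N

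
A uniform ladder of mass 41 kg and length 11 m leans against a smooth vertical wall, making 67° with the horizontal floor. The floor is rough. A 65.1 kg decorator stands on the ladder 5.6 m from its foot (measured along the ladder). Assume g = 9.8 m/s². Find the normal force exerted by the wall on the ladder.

N_wall ≈ 223 N

Torques about the foot: N_wall · 11 sin 67° = 41×9.8×5.5 cos 67° + 65.1×9.8×5.6 cos 67° → N_wall = 223.14 N.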